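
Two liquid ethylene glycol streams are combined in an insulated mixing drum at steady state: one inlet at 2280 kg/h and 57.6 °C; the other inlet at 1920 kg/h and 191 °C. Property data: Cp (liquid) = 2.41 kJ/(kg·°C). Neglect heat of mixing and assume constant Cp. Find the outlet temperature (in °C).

No heat crosses the boundary, so H_out = H_in.
Σ ṁᵢCp,ᵢTᵢ = 2280×2.41×57.6 + 1920×2.41×191 = 1.2003e+06
Σ ṁᵢCp,ᵢ = 2280×2.41 + 1920×2.41 = 10122
T_out = 1.2003e+06 / 10122 = 118.58 °C

T_out = 119 °C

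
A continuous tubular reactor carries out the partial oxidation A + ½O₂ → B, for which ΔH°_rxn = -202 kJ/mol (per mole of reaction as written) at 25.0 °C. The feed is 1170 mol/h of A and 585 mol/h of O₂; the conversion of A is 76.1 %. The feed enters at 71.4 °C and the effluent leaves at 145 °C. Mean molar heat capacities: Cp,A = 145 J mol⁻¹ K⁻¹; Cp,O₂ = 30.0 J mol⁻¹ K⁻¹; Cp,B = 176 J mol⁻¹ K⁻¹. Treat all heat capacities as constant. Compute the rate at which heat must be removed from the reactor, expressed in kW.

Q_out = 45.7 kW

Extent of reaction ξ = 0.761 × 1170 = 890.37 mol/h
Reaction term: ξ·ΔH°_rxn = 890.37 × -202 = -179850 kJ/h
Sensible, feed 71.4→25 °C: -8686.1 kJ/h
Outlet flows (mol/h): A 279.63, O₂ 139.81, B 890.37
Sensible, products 25→145 °C: 24174 kJ/h
Q = ΔH = -164370 kJ/h = -45.658 kW
Heat removed = 45.658 kW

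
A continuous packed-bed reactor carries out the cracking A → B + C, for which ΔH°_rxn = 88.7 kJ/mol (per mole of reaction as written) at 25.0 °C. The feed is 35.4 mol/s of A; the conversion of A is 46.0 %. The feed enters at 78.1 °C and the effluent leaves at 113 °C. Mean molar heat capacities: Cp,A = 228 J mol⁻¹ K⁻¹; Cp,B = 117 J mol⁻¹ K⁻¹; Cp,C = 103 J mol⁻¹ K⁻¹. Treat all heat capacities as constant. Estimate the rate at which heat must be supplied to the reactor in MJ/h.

Q_in = 6170 MJ/h

Extent of reaction ξ = 0.460 × 35.4 = 16.284 mol/s
Reaction term: ξ·ΔH°_rxn = 16.284 × 88.7 = 1444.4 kJ/s
Sensible, feed 78.1→25 °C: -428.58 kJ/s
Outlet flows (mol/s): A 19.116, B 16.284, C 16.284
Sensible, products 25→113 °C: 698.8 kJ/s
Q = ΔH = 1714.6 kJ/s = 1714.6 kW
Heat supplied = 6172.6 MJ/h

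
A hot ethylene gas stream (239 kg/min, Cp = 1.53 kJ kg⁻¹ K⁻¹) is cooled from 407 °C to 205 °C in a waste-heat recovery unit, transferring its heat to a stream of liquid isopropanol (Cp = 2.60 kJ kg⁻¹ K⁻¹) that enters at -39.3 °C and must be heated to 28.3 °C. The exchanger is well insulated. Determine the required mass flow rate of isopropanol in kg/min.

ṁ_c = 420 kg/min

Heat released by hot stream: Q = 239 × 1.53 × (407 − 205) = 73865 kJ/min
Energy balance on cold side (adiabatic exchanger): Q = ṁ_c·Cp_c·(T_c,out − T_c,in)
ṁ_c = 73865 / [2.60 × (28.3 − -39.3)] = 420.26 kg/min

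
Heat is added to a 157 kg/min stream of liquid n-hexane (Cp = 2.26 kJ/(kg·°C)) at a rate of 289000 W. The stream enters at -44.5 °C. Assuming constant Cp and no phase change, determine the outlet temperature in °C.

Q = 289000 W = 17340 kJ/min
ΔT = Q/(ṁ·Cp) = 17340/(157×2.26) = 48.87 K
T_out = -44.5 + 48.87 = 4.3698 °C

T_out = 4.37 °C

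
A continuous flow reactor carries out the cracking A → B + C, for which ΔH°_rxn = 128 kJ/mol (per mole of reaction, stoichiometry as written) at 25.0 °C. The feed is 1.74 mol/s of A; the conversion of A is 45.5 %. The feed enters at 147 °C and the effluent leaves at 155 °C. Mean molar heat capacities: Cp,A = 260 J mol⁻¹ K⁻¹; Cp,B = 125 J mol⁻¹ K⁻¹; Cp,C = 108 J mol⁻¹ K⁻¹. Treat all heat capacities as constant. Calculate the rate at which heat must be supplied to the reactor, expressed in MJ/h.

Extent of reaction ξ = 0.455 × 1.74 = 0.7917 mol/s
Reaction term: ξ·ΔH°_rxn = 0.7917 × 128 = 101.34 kJ/s
Sensible, feed 147→25 °C: -55.193 kJ/s
Outlet flows (mol/s): A 0.9483, B 0.7917, C 0.7917
Sensible, products 25→155 °C: 56.033 kJ/s
Q = ΔH = 102.18 kJ/s = 102.18 kW
Heat supplied = 367.84 MJ/h

Q_in = 368 MJ/h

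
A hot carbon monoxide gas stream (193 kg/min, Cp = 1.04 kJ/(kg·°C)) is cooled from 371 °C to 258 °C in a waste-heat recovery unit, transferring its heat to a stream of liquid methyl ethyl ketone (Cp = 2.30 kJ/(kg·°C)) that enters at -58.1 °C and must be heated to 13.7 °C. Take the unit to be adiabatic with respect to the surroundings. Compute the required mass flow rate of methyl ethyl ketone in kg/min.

Heat released by hot stream: Q = 193 × 1.04 × (371 − 258) = 22681 kJ/min
Energy balance on cold side (adiabatic exchanger): Q = ṁ_c·Cp_c·(T_c,out − T_c,in)
ṁ_c = 22681 / [2.30 × (13.7 − -58.1)] = 137.35 kg/min

ṁ_c = 137 kg/min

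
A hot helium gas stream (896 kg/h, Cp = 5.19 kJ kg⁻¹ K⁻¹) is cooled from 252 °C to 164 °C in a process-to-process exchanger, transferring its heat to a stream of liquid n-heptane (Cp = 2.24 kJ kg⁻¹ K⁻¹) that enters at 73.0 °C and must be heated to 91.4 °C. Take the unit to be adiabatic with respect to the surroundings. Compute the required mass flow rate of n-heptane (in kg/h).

ṁ_c = 9930 kg/h

Heat released by hot stream: Q = 896 × 5.19 × (252 − 164) = 409220 kJ/h
Energy balance on cold side (adiabatic exchanger): Q = ṁ_c·Cp_c·(T_c,out − T_c,in)
ṁ_c = 409220 / [2.24 × (91.4 − 73.0)] = 9928.7 kg/h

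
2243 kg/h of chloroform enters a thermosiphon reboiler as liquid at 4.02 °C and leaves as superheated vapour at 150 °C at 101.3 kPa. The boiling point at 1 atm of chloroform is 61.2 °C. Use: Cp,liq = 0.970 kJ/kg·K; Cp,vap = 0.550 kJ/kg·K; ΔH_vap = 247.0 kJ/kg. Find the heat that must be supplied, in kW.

Q = 219 kW

liquid 4.02→61.2 °C: 55.465 kJ/kg
vaporisation at 61.2 °C: 247 kJ/kg
vapour 61.2→150 °C: 48.84 kJ/kg
Δh = 55.465 + 247 + 48.84 = 351.3 kJ/kg
Q = ṁ·Δh = 2243 kg/h × 351.3 kJ/kg = 787980 kJ/h
|Q| = 218.88 kW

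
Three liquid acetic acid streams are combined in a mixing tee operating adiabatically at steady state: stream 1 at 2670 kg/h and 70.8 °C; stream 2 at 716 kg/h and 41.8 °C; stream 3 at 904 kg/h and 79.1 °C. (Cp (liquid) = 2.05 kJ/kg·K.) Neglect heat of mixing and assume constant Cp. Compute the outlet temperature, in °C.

T_out = 67.7 °C

No heat crosses the boundary, so H_out = H_in.
T_out = Σ ṁᵢCp,ᵢTᵢ / Σ ṁᵢCp,ᵢ
      = 595470 / 8794.5 = 67.709 °C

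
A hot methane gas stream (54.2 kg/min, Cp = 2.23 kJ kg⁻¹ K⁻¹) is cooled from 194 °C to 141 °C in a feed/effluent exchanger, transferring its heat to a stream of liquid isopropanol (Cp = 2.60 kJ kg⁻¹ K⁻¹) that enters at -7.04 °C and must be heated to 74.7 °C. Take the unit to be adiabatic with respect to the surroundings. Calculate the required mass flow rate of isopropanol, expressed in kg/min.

Heat released by hot stream: Q = 54.2 × 2.23 × (194 − 141) = 6405.9 kJ/min
Energy balance on cold side (adiabatic exchanger): Q = ṁ_c·Cp_c·(T_c,out − T_c,in)
ṁ_c = 6405.9 / [2.60 × (74.7 − -7.04)] = 30.142 kg/min

ṁ_c = 30.1 kg/min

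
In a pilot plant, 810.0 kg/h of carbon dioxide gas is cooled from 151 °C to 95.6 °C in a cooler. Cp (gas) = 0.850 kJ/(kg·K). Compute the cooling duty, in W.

Q = ṁ·Cp·ΔT = 810.0 × 0.850 × (95.6 − 151) = -38143 kJ/h
Converting: 38143 / 3600 s = 10.595 kW
Cooling duty = 10595 W

Q_c = 10600 W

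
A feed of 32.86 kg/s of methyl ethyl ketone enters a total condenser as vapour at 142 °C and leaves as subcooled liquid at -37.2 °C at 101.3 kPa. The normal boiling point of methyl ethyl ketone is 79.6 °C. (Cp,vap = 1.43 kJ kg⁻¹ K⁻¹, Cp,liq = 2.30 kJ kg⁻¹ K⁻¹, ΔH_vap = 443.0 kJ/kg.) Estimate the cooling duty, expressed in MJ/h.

vapour 142→79.6 °C: -89.232 kJ/kg
condensation at 79.6 °C: -443 kJ/kg
liquid 79.6→-37.2 °C: -268.64 kJ/kg
Δh = -89.232 + -443 + -268.64 = -800.87 kJ/kg
Q = ṁ·Δh = 32.86 kg/s × -800.87 kJ/kg = -26317 kJ/s
|Q| = 26317 kW = 94740 MJ/h

Q_c = 94700 MJ/h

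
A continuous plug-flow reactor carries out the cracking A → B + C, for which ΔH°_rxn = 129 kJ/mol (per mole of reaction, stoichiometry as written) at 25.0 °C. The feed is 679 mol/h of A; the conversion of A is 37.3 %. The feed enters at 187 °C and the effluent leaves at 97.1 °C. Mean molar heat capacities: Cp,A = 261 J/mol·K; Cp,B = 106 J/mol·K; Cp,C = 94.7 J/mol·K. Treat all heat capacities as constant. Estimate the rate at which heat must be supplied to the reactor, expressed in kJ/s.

Q_in = 4.34 kJ/s

Extent of reaction ξ = 0.373 × 679 = 253.27 mol/h
Reaction term: ξ·ΔH°_rxn = 253.27 × 129 = 32671 kJ/h
Sensible, feed 187→25 °C: -28709 kJ/h
Outlet flows (mol/h): A 425.73, B 253.27, C 253.27
Sensible, products 25→97.1 °C: 11676 kJ/h
Q = ΔH = 15638 kJ/h = 4.344 kW
Heat supplied = 4.344 kJ/s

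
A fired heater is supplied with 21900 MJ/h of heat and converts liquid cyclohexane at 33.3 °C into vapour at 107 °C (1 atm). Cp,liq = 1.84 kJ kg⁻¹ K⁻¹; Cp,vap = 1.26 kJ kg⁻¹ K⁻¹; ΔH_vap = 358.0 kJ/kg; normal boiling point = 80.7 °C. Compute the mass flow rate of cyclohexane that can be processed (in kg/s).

ṁ = 12.7 kg/s

Δh = 1.84×(80.7−33.3) + 358.0 + 1.26×(107−80.7) = 478.35 kJ/kg
Q = 21900 MJ/h = 6083.3 kJ/s = 6083.3 kJ/s
ṁ = Q/Δh = 6083.3 / 478.35 = 12.717 kg/s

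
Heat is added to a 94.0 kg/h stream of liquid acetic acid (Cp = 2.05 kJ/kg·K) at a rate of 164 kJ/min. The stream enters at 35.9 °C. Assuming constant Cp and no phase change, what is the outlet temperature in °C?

T_out = 87.0 °C

Q = 164 kJ/min = 9840 kJ/h
ΔT = Q/(ṁ·Cp) = 9840/(94.0×2.05) = 51.064 K
T_out = 35.9 + 51.064 = 86.964 °C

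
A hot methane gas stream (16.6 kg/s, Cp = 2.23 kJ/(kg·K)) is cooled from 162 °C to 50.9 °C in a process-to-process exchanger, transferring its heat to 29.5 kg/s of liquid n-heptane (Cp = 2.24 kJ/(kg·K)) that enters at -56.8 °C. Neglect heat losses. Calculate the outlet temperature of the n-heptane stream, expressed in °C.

Heat released by hot stream: Q = 16.6 × 2.23 × (162 − 50.9) = 4112.7 kJ/s
Energy balance on cold side (adiabatic exchanger): Q = ṁ_c·Cp_c·(T_c,out − T_c,in)
T_c,out = -56.8 + 4112.7/(29.5 × 2.24) = 5.4382 °C

T_c,out = 5.44 °C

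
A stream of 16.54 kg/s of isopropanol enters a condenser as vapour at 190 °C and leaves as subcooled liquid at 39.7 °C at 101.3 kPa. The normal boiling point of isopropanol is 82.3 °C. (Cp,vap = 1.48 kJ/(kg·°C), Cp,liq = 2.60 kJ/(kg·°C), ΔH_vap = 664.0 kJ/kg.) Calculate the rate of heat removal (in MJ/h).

vapour 190→82.3 °C: -159.4 kJ/kg
condensation at 82.3 °C: -664 kJ/kg
liquid 82.3→39.7 °C: -110.76 kJ/kg
Δh = -159.4 + -664 + -110.76 = -934.16 kJ/kg
Q = ṁ·Δh = 16.54 kg/s × -934.16 kJ/kg = -15451 kJ/s
|Q| = 15451 kW = 55623 MJ/h

Q_c = 55600 MJ/h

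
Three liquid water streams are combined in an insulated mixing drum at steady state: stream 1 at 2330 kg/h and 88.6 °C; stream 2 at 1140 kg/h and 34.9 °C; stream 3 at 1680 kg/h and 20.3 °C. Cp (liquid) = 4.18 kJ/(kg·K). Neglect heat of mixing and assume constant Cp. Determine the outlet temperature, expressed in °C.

T_out = 54.4 °C

Adiabatic, steady state ⇒ Σ ṁᵢCp,ᵢ(T_out − Tᵢ) = 0
T_out = Σ ṁᵢCp,ᵢTᵢ / Σ ṁᵢCp,ᵢ
      = 1.1718e+06 / 21527 = 54.433 °C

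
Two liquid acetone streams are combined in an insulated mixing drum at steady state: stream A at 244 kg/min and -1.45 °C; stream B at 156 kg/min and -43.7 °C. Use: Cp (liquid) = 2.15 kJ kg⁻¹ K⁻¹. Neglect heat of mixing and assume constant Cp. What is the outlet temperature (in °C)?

Energy balance with Q = 0: Σ ṁᵢCp,ᵢ(T_out − Tᵢ) = 0
T_out = Σ ṁᵢCp,ᵢTᵢ / Σ ṁᵢCp,ᵢ
      = -15418 / 860 = -17.927 °C

T_out = -17.9 °C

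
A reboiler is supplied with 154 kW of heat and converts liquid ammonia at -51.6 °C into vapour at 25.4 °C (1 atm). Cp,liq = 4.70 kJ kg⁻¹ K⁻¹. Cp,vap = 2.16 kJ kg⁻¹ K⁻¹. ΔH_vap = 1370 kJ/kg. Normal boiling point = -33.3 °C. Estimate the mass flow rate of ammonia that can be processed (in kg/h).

Δh = 4.70×(-33.3−-51.6) + 1370 + 2.16×(25.4−-33.3) = 1582.8 kJ/kg
Q = 154 kW = 154 kJ/s = 554400 kJ/h
ṁ = Q/Δh = 554400 / 1582.8 = 350.26 kg/h

ṁ = 350 kg/h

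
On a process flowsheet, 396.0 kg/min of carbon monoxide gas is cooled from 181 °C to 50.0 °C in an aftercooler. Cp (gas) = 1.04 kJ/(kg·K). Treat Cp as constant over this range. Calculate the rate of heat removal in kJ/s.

Q = ṁ·Cp·ΔT = 396.0 × 1.04 × (50.0 − 181) = -53951 kJ/min
Converting: 53951 / 60 s = 899.18 kW

Q_c = 899 kJ/s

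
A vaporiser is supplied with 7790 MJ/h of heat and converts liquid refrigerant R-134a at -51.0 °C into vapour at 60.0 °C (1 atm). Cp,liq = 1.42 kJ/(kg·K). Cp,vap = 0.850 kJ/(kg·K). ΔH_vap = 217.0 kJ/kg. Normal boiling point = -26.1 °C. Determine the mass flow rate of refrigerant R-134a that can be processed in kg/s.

Δh = 1.42×(-26.1−-51.0) + 217.0 + 0.850×(60.0−-26.1) = 325.54 kJ/kg
Q = 7790 MJ/h = 2163.9 kJ/s = 2163.9 kJ/s
ṁ = Q/Δh = 2163.9 / 325.54 = 6.647 kg/s

ṁ = 6.65 kg/s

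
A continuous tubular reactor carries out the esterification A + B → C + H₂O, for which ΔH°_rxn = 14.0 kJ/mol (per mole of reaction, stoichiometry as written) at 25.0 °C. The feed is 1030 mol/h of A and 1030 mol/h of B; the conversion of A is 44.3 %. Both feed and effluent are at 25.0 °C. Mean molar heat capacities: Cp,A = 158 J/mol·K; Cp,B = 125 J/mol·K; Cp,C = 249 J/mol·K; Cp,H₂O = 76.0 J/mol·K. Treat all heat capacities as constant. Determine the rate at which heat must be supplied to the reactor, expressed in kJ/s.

Q_in = 1.77 kJ/s

Extent of reaction ξ = 0.443 × 1030 = 456.29 mol/h
Reaction term: ξ·ΔH°_rxn = 456.29 × 14.0 = 6388.1 kJ/h
Q = ΔH = 6388.1 kJ/h = 1.7745 kW
Heat supplied = 1.7745 kJ/s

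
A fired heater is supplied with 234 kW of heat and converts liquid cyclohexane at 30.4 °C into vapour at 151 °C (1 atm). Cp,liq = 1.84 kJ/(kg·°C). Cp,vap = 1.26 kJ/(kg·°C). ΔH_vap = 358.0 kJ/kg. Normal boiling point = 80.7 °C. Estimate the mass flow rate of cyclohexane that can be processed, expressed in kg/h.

ṁ = 1560 kg/h

Δh = 1.84×(80.7−30.4) + 358.0 + 1.26×(151−80.7) = 539.13 kJ/kg
Q = 234 kW = 234 kJ/s = 842400 kJ/h
ṁ = Q/Δh = 842400 / 539.13 = 1562.5 kg/h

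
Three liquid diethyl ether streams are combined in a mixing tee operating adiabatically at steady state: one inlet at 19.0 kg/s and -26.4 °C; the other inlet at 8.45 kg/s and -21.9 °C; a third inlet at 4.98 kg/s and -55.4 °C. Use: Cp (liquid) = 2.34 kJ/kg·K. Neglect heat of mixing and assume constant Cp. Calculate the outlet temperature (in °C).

Energy balance with Q = 0: Σ ṁᵢCp,ᵢ(T_out − Tᵢ) = 0
Σ ṁᵢCp,ᵢTᵢ = 19.0×2.34×-26.4 + 8.45×2.34×-21.9 + 4.98×2.34×-55.4 = -2252.4
Σ ṁᵢCp,ᵢ = 19.0×2.34 + 8.45×2.34 + 4.98×2.34 = 75.886
T_out = -2252.4 / 75.886 = -29.681 °C

T_out = -29.7 °C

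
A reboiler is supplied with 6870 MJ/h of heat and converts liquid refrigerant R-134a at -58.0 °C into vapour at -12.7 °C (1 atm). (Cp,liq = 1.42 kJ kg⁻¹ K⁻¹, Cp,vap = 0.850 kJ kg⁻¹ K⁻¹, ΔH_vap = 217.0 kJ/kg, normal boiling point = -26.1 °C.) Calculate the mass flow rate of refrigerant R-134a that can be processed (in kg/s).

Δh = 1.42×(-26.1−-58.0) + 217.0 + 0.850×(-12.7−-26.1) = 273.69 kJ/kg
Q = 6870 MJ/h = 1908.3 kJ/s = 1908.3 kJ/s
ṁ = Q/Δh = 1908.3 / 273.69 = 6.9727 kg/s

ṁ = 6.97 kg/s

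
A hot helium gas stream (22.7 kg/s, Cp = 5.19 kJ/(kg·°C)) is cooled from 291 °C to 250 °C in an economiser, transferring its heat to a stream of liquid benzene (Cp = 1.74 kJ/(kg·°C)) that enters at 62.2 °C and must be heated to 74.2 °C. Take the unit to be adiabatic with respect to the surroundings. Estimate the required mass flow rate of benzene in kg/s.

ṁ_c = 231 kg/s

Heat released by hot stream: Q = 22.7 × 5.19 × (291 − 250) = 4830.3 kJ/s
Energy balance on cold side (adiabatic exchanger): Q = ṁ_c·Cp_c·(T_c,out − T_c,in)
ṁ_c = 4830.3 / [1.74 × (74.2 − 62.2)] = 231.34 kg/s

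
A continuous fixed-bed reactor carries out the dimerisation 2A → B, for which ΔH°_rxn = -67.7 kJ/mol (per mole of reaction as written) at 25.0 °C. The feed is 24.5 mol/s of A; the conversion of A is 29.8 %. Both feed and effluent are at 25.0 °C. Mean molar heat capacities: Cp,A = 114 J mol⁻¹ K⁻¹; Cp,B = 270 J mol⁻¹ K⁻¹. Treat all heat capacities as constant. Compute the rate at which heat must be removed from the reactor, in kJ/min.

Q_out = 14800 kJ/min

Extent of reaction ξ = 0.298 × 24.5 / 2 = 3.6505 mol/s
Reaction term: ξ·ΔH°_rxn = 3.6505 × -67.7 = -247.14 kJ/s
Q = ΔH = -247.14 kJ/s = -247.14 kW
Heat removed = 14828 kJ/min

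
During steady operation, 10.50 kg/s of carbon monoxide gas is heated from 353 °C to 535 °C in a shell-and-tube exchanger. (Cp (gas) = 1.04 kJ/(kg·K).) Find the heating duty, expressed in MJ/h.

Q = ṁ·Cp·ΔT = 10.50 × 1.04 × (535 − 353) = 1987.4 kJ/s
Heating duty = 7154.8 MJ/h

Q = 7150 MJ/h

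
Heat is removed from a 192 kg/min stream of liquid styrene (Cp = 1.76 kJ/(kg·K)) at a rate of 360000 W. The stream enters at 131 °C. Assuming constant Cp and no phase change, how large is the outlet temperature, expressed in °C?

Q = 360000 W = 21600 kJ/min
ΔT = Q/(ṁ·Cp) = 21600/(192×1.76) = 63.92 K
T_out = 131 − 63.92 = 67.08 °C

T_out = 67.1 °C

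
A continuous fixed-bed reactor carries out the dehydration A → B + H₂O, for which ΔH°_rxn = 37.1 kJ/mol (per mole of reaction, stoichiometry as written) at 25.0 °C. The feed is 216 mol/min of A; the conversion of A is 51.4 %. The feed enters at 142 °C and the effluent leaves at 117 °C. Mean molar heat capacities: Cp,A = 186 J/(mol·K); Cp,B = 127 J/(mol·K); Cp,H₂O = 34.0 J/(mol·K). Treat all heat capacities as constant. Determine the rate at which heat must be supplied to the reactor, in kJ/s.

Q_in = 47.7 kJ/s

Extent of reaction ξ = 0.514 × 216 = 111.02 mol/min
Reaction term: ξ·ΔH°_rxn = 111.02 × 37.1 = 4119 kJ/min
Sensible, feed 142→25 °C: -4700.6 kJ/min
Outlet flows (mol/min): A 104.98, B 111.02, H₂O 111.02
Sensible, products 25→117 °C: 3440.8 kJ/min
Q = ΔH = 2859.2 kJ/min = 47.654 kW
Heat supplied = 47.654 kJ/s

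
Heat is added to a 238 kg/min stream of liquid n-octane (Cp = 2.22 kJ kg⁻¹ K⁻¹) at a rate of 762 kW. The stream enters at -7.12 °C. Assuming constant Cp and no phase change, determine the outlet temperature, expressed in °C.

T_out = 79.4 °C

Q = 762 kW = 45720 kJ/min
ΔT = Q/(ṁ·Cp) = 45720/(238×2.22) = 86.532 K
T_out = -7.12 + 86.532 = 79.412 °C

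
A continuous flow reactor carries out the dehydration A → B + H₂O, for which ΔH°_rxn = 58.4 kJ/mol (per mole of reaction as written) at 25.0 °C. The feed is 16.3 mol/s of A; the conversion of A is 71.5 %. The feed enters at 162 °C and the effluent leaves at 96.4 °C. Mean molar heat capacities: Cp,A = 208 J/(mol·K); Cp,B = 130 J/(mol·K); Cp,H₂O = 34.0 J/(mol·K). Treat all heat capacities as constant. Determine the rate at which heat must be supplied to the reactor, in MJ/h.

Extent of reaction ξ = 0.715 × 16.3 = 11.655 mol/s
Reaction term: ξ·ΔH°_rxn = 11.655 × 58.4 = 680.62 kJ/s
Sensible, feed 162→25 °C: -464.48 kJ/s
Outlet flows (mol/s): A 4.6455, B 11.655, H₂O 11.655
Sensible, products 25→96.4 °C: 205.46 kJ/s
Q = ΔH = 421.6 kJ/s = 421.6 kW
Heat supplied = 1517.8 MJ/h

Q_in = 1520 MJ/h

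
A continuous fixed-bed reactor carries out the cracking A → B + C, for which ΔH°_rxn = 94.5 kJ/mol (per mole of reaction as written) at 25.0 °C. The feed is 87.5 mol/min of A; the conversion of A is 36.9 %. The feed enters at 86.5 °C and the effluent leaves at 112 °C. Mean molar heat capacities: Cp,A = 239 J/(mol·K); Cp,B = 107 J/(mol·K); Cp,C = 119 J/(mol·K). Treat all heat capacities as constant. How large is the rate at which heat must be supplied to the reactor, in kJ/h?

Extent of reaction ξ = 0.369 × 87.5 = 32.288 mol/min
Reaction term: ξ·ΔH°_rxn = 32.288 × 94.5 = 3051.2 kJ/min
Sensible, feed 86.5→25 °C: -1286.1 kJ/min
Outlet flows (mol/min): A 55.212, B 32.288, C 32.288
Sensible, products 25→112 °C: 1782.9 kJ/min
Q = ΔH = 3547.9 kJ/min = 59.132 kW
Heat supplied = 212880 kJ/h

Q_in = 213000 kJ/h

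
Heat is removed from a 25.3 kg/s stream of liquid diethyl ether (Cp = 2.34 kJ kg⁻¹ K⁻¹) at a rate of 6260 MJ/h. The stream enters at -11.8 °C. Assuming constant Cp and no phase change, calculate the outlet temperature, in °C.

Q = 6260 MJ/h = 1738.9 kJ/s
ΔT = Q/(ṁ·Cp) = 1738.9/(25.3×2.34) = 29.372 K
T_out = -11.8 − 29.372 = -41.172 °C

T_out = -41.2 °C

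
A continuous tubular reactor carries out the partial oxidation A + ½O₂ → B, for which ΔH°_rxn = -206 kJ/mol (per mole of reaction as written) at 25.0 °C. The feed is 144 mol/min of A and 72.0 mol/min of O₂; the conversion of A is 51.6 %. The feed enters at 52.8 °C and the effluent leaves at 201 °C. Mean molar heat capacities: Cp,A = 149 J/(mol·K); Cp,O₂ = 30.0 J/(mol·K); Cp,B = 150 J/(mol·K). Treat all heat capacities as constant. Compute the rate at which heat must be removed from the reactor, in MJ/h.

Extent of reaction ξ = 0.516 × 144 = 74.304 mol/min
Reaction term: ξ·ΔH°_rxn = 74.304 × -206 = -15307 kJ/min
Sensible, feed 52.8→25 °C: -656.52 kJ/min
Outlet flows (mol/min): A 69.696, O₂ 34.848, B 74.304
Sensible, products 25→201 °C: 3973.3 kJ/min
Q = ΔH = -11990 kJ/min = -199.83 kW
Heat removed = 719.39 MJ/h

Q_out = 719 MJ/h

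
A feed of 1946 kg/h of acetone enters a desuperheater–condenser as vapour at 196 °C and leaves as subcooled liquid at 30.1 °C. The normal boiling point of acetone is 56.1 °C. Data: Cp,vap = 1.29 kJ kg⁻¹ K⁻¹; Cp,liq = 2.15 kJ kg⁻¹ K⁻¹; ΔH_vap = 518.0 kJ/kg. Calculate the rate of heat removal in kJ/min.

vapour 196→56.1 °C: -180.47 kJ/kg
condensation at 56.1 °C: -518 kJ/kg
liquid 56.1→30.1 °C: -55.9 kJ/kg
Δh = -180.47 + -518 + -55.9 = -754.37 kJ/kg
Q = ṁ·Δh = 1946 kg/h × -754.37 kJ/kg = -1.468e+06 kJ/h
|Q| = 407.78 kW = 24467 kJ/min

Q_c = 24500 kJ/min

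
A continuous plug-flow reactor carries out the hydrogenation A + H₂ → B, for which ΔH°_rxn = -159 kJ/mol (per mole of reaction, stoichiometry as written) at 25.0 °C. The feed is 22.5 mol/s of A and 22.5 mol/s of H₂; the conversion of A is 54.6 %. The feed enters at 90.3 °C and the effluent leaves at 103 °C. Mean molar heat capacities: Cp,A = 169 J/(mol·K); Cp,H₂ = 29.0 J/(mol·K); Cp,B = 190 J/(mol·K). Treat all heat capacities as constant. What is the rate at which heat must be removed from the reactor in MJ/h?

Q_out = 6860 MJ/h

Extent of reaction ξ = 0.546 × 22.5 = 12.285 mol/s
Reaction term: ξ·ΔH°_rxn = 12.285 × -159 = -1953.3 kJ/s
Sensible, feed 90.3→25 °C: -290.91 kJ/s
Outlet flows (mol/s): A 10.215, H₂ 10.215, B 12.285
Sensible, products 25→103 °C: 339.82 kJ/s
Q = ΔH = -1904.4 kJ/s = -1904.4 kW
Heat removed = 6855.8 MJ/h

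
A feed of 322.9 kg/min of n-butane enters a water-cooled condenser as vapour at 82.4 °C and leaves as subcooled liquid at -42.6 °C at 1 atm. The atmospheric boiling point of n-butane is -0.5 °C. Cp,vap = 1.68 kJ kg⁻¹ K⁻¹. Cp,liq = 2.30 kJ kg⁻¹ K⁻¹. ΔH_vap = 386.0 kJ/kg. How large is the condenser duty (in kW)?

vapour 82.4→-0.5 °C: -139.27 kJ/kg
condensation at -0.5 °C: -386 kJ/kg
liquid -0.5→-42.6 °C: -96.83 kJ/kg
Δh = -139.27 + -386 + -96.83 = -622.1 kJ/kg
Q = ṁ·Δh = 322.9 kg/min × -622.1 kJ/kg = -200880 kJ/min
|Q| = 3347.9 kW

Q_c = 3350 kW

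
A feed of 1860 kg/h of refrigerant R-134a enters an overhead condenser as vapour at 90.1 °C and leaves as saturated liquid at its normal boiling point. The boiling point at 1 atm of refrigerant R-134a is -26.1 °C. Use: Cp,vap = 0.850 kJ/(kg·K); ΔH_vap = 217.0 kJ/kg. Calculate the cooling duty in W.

Q_c = 163000 W

vapour 90.1→-26.1 °C: -98.77 kJ/kg
condensation at -26.1 °C: -217 kJ/kg
Δh = -98.77 + -217 = -315.77 kJ/kg
Q = ṁ·Δh = 1860 kg/h × -315.77 kJ/kg = -587330 kJ/h
|Q| = 163.15 kW = 163150 W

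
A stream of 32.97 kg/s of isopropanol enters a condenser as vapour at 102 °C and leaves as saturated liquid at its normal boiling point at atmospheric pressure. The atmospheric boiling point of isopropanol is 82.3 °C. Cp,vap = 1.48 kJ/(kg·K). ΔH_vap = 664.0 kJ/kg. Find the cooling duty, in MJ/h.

Q_c = 82300 MJ/h

vapour 102→82.3 °C: -29.156 kJ/kg
condensation at 82.3 °C: -664 kJ/kg
Δh = -29.156 + -664 = -693.16 kJ/kg
Q = ṁ·Δh = 32.97 kg/s × -693.16 kJ/kg = -22853 kJ/s
|Q| = 22853 kW = 82272 MJ/h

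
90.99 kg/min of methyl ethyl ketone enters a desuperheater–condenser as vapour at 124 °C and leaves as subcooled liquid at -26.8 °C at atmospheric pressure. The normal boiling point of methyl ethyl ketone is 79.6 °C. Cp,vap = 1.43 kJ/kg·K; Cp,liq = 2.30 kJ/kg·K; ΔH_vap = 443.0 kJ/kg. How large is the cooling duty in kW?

Q_c = 1140 kW

vapour 124→79.6 °C: -63.492 kJ/kg
condensation at 79.6 °C: -443 kJ/kg
liquid 79.6→-26.8 °C: -244.72 kJ/kg
Δh = -63.492 + -443 + -244.72 = -751.21 kJ/kg
Q = ṁ·Δh = 90.99 kg/min × -751.21 kJ/kg = -68353 kJ/min
|Q| = 1139.2 kW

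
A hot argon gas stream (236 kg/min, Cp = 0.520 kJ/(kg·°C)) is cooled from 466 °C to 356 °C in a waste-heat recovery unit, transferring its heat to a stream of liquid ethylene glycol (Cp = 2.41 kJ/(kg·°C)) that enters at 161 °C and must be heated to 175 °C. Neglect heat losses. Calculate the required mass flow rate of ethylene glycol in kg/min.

Heat released by hot stream: Q = 236 × 0.520 × (466 − 356) = 13499 kJ/min
Energy balance on cold side (adiabatic exchanger): Q = ṁ_c·Cp_c·(T_c,out − T_c,in)
ṁ_c = 13499 / [2.41 × (175 − 161)] = 400.09 kg/min

ṁ_c = 400 kg/min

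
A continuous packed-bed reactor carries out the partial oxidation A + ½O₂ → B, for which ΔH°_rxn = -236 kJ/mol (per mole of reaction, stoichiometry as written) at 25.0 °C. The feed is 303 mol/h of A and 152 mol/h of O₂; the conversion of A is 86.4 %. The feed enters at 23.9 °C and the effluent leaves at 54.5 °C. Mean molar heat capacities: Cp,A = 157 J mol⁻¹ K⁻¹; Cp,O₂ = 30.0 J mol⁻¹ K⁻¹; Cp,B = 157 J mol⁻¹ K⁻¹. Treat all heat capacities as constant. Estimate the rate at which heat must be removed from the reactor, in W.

Extent of reaction ξ = 0.864 × 303 = 261.79 mol/h
Reaction term: ξ·ΔH°_rxn = 261.79 × -236 = -61783 kJ/h
Sensible, feed 23.9→25 °C: 57.344 kJ/h
Outlet flows (mol/h): A 41.208, O₂ 21.104, B 261.79
Sensible, products 25→54.5 °C: 1422 kJ/h
Q = ΔH = -60304 kJ/h = -16.751 kW
Heat removed = 16751 W

Q_out = 16800 W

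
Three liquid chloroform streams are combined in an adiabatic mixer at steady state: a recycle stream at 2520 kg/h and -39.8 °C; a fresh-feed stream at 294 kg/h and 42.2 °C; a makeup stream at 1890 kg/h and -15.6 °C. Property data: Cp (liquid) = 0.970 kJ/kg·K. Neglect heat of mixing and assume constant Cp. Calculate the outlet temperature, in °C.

T_out = -25.0 °C

Adiabatic, steady state ⇒ Σ ṁᵢCp,ᵢ(T_out − Tᵢ) = 0
Σ ṁᵢCp,ᵢTᵢ = 2520×0.970×-39.8 + 294×0.970×42.2 + 1890×0.970×-15.6 = -113850
Σ ṁᵢCp,ᵢ = 2520×0.970 + 294×0.970 + 1890×0.970 = 4562.9
T_out = -113850 / 4562.9 = -24.952 °C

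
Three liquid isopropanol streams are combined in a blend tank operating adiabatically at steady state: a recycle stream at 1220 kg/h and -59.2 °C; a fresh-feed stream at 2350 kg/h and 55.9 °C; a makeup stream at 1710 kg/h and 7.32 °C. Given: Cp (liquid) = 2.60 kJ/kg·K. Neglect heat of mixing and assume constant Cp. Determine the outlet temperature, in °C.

Energy balance with Q = 0: Σ ṁᵢCp,ᵢ(T_out − Tᵢ) = 0
T_out = Σ ṁᵢCp,ᵢTᵢ / Σ ṁᵢCp,ᵢ
      = 186310 / 13728 = 13.572 °C

T_out = 13.6 °C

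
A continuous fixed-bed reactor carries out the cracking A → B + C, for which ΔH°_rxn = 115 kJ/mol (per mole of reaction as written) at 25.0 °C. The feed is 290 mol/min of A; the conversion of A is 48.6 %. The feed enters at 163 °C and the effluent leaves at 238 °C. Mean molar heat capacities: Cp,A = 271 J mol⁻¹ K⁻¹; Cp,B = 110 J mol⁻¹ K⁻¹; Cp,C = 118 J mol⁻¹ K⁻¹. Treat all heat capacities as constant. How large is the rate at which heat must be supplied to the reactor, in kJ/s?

Q_in = 347 kJ/s

Extent of reaction ξ = 0.486 × 290 = 140.94 mol/min
Reaction term: ξ·ΔH°_rxn = 140.94 × 115 = 16208 kJ/min
Sensible, feed 163→25 °C: -10845 kJ/min
Outlet flows (mol/min): A 149.06, B 140.94, C 140.94
Sensible, products 25→238 °C: 15449 kJ/min
Q = ΔH = 20811 kJ/min = 346.86 kW
Heat supplied = 346.86 kJ/s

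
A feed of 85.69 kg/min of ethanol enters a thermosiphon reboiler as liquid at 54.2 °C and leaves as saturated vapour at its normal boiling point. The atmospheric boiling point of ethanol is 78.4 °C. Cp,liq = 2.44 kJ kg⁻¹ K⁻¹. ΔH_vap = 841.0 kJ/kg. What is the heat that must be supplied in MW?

liquid 54.2→78.4 °C: 59.048 kJ/kg
vaporisation at 78.4 °C: 841 kJ/kg
Δh = 59.048 + 841 = 900.05 kJ/kg
Q = ṁ·Δh = 85.69 kg/min × 900.05 kJ/kg = 77125 kJ/min
|Q| = 1285.4 kW = 1.2854 MW

Q = 1.29 MW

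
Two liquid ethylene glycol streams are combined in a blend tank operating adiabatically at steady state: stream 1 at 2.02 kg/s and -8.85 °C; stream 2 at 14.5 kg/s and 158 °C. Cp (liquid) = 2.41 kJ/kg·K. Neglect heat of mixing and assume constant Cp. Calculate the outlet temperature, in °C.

T_out = 138 °C

No heat crosses the boundary, so H_out = H_in.
Σ ṁᵢCp,ᵢTᵢ = 2.02×2.41×-8.85 + 14.5×2.41×158 = 5478.2
Σ ṁᵢCp,ᵢ = 2.02×2.41 + 14.5×2.41 = 39.813
T_out = 5478.2 / 39.813 = 137.6 °C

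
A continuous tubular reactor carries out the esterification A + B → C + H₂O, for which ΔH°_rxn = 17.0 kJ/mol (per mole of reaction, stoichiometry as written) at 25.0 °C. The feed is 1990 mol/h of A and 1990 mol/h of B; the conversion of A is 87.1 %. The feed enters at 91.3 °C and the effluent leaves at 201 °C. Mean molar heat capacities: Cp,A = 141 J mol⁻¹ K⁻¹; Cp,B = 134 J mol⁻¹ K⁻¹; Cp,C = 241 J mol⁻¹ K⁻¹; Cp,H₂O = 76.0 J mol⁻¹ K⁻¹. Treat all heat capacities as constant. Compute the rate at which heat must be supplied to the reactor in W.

Extent of reaction ξ = 0.871 × 1990 = 1733.3 mol/h
Reaction term: ξ·ΔH°_rxn = 1733.3 × 17.0 = 29466 kJ/h
Sensible, feed 91.3→25 °C: -36283 kJ/h
Outlet flows (mol/h): A 256.71, B 256.71, C 1733.3, H₂O 1733.3
Sensible, products 25→201 °C: 109130 kJ/h
Q = ΔH = 102310 kJ/h = 28.42 kW
Heat supplied = 28420 W

Q_in = 28400 W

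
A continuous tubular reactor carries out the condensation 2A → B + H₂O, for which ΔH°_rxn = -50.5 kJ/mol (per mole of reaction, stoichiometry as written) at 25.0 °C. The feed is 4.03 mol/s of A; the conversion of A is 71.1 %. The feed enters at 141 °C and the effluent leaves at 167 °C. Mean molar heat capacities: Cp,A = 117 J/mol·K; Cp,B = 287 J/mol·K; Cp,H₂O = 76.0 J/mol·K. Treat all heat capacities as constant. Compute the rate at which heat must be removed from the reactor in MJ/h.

Extent of reaction ξ = 0.711 × 4.03 / 2 = 1.4327 mol/s
Reaction term: ξ·ΔH°_rxn = 1.4327 × -50.5 = -72.35 kJ/s
Sensible, feed 141→25 °C: -54.695 kJ/s
Outlet flows (mol/s): A 1.1647, B 1.4327, H₂O 1.4327
Sensible, products 25→167 °C: 93.198 kJ/s
Q = ΔH = -33.847 kJ/s = -33.847 kW
Heat removed = 121.85 MJ/h

Q_out = 122 MJ/h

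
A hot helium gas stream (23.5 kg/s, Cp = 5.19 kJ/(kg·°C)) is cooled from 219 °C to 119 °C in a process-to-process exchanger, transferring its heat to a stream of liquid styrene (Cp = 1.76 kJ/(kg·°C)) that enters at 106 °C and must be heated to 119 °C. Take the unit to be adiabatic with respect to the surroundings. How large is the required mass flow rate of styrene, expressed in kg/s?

Heat released by hot stream: Q = 23.5 × 5.19 × (219 − 119) = 12196 kJ/s
Energy balance on cold side (adiabatic exchanger): Q = ṁ_c·Cp_c·(T_c,out − T_c,in)
ṁ_c = 12196 / [1.76 × (119 − 106)] = 533.06 kg/s

ṁ_c = 533 kg/s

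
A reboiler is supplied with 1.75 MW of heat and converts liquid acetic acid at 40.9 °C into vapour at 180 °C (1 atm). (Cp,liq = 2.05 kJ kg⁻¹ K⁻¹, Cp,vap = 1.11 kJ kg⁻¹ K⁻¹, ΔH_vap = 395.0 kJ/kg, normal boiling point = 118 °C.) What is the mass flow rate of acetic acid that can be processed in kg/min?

Δh = 2.05×(118−40.9) + 395.0 + 1.11×(180−118) = 621.88 kJ/kg
Q = 1.75 MW = 1750 kJ/s = 105000 kJ/min
ṁ = Q/Δh = 105000 / 621.88 = 168.84 kg/min

ṁ = 169 kg/min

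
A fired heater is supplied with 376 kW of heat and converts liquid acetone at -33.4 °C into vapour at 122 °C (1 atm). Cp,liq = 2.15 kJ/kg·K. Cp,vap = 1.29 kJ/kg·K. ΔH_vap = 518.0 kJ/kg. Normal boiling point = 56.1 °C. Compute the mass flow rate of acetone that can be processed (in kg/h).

ṁ = 1700 kg/h

Δh = 2.15×(56.1−-33.4) + 518.0 + 1.29×(122−56.1) = 795.44 kJ/kg
Q = 376 kW = 376 kJ/s = 1.3536e+06 kJ/h
ṁ = Q/Δh = 1.3536e+06 / 795.44 = 1701.7 kg/h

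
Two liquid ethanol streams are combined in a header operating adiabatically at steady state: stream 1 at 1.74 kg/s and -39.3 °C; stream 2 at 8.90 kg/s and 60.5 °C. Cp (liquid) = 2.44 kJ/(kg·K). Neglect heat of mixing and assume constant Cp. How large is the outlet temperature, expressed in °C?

Adiabatic, steady state ⇒ Σ ṁᵢCp,ᵢ(T_out − Tᵢ) = 0
T_out = Σ ṁᵢCp,ᵢTᵢ / Σ ṁᵢCp,ᵢ
      = 1147 / 25.962 = 44.179 °C

T_out = 44.2 °C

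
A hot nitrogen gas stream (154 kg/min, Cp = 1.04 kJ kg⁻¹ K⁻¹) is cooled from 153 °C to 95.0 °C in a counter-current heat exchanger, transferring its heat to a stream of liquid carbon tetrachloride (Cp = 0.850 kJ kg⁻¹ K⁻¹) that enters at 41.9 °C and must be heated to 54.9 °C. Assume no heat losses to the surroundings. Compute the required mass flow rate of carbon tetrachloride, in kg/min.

ṁ_c = 841 kg/min

Heat released by hot stream: Q = 154 × 1.04 × (153 − 95.0) = 9289.3 kJ/min
Energy balance on cold side (adiabatic exchanger): Q = ṁ_c·Cp_c·(T_c,out − T_c,in)
ṁ_c = 9289.3 / [0.850 × (54.9 − 41.9)] = 840.66 kg/min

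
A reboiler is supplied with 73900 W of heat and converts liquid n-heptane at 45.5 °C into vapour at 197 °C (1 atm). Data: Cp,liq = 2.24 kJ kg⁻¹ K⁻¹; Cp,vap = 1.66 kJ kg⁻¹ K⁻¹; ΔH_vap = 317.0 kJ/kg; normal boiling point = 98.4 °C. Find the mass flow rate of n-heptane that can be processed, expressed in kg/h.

ṁ = 444 kg/h

Δh = 2.24×(98.4−45.5) + 317.0 + 1.66×(197−98.4) = 599.17 kJ/kg
Q = 73900 W = 73.9 kJ/s = 266040 kJ/h
ṁ = Q/Δh = 266040 / 599.17 = 444.01 kg/h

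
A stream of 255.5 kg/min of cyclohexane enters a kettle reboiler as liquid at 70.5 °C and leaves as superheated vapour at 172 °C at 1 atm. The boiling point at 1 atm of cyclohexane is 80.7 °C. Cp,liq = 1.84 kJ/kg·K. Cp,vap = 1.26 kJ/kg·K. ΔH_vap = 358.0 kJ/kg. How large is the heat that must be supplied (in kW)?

liquid 70.5→80.7 °C: 18.768 kJ/kg
vaporisation at 80.7 °C: 358 kJ/kg
vapour 80.7→172 °C: 115.04 kJ/kg
Δh = 18.768 + 358 + 115.04 = 491.81 kJ/kg
Q = ṁ·Δh = 255.5 kg/min × 491.81 kJ/kg = 125660 kJ/min
|Q| = 2094.3 kW

Q = 2090 kW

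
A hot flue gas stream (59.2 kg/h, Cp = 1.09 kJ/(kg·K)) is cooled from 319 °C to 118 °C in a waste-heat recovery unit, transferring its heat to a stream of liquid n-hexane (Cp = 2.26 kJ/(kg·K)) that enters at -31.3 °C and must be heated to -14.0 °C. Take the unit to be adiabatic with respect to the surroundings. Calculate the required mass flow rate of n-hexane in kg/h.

Heat released by hot stream: Q = 59.2 × 1.09 × (319 − 118) = 12970 kJ/h
Energy balance on cold side (adiabatic exchanger): Q = ṁ_c·Cp_c·(T_c,out − T_c,in)
ṁ_c = 12970 / [2.26 × (-14.0 − -31.3)] = 331.73 kg/h

ṁ_c = 332 kg/h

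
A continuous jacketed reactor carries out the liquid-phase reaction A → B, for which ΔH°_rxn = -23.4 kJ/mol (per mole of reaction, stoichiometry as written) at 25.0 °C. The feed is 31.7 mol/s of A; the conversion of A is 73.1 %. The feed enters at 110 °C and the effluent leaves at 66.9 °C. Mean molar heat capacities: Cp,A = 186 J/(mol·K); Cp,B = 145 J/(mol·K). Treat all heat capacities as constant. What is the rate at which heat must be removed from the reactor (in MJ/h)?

Q_out = 3010 MJ/h

Extent of reaction ξ = 0.731 × 31.7 = 23.173 mol/s
Reaction term: ξ·ΔH°_rxn = 23.173 × -23.4 = -542.24 kJ/s
Sensible, feed 110→25 °C: -501.18 kJ/s
Outlet flows (mol/s): A 8.5273, B 23.173
Sensible, products 25→66.9 °C: 207.24 kJ/s
Q = ΔH = -836.18 kJ/s = -836.18 kW
Heat removed = 3010.2 MJ/h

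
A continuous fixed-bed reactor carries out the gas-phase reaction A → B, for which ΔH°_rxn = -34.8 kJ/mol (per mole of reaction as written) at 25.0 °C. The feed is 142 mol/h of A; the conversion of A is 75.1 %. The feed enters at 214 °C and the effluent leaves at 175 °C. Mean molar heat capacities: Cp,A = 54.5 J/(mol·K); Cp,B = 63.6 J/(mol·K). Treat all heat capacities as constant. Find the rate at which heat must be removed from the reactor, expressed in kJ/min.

Extent of reaction ξ = 0.751 × 142 = 106.64 mol/h
Reaction term: ξ·ΔH°_rxn = 106.64 × -34.8 = -3711.1 kJ/h
Sensible, feed 214→25 °C: -1462.7 kJ/h
Outlet flows (mol/h): A 35.358, B 106.64
Sensible, products 25→175 °C: 1306.4 kJ/h
Q = ΔH = -3867.4 kJ/h = -1.0743 kW
Heat removed = 64.457 kJ/min

Q_out = 64.5 kJ/min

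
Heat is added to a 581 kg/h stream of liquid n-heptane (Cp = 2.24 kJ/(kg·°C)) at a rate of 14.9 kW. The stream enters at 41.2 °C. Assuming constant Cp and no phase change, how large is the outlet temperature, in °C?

Q = 14.9 kW = 53640 kJ/h
ΔT = Q/(ṁ·Cp) = 53640/(581×2.24) = 41.216 K
T_out = 41.2 + 41.216 = 82.416 °C

T_out = 82.4 °C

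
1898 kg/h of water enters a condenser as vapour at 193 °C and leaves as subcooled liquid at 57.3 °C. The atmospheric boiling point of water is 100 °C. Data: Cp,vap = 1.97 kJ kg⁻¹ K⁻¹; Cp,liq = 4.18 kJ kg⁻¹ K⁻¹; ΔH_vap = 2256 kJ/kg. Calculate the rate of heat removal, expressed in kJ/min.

vapour 193→100 °C: -183.21 kJ/kg
condensation at 100 °C: -2256 kJ/kg
liquid 100→57.3 °C: -178.49 kJ/kg
Δh = -183.21 + -2256 + -178.49 = -2617.7 kJ/kg
Q = ṁ·Δh = 1898 kg/h × -2617.7 kJ/kg = -4.9684e+06 kJ/h
|Q| = 1380.1 kW = 82806 kJ/min

Q_c = 82800 kJ/min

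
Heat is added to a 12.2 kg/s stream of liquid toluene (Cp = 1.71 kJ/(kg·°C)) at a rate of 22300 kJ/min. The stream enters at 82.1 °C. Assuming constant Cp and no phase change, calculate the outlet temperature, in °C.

Q = 22300 kJ/min = 371.67 kJ/s
ΔT = Q/(ṁ·Cp) = 371.67/(12.2×1.71) = 17.815 K
T_out = 82.1 + 17.815 = 99.915 °C

T_out = 99.9 °C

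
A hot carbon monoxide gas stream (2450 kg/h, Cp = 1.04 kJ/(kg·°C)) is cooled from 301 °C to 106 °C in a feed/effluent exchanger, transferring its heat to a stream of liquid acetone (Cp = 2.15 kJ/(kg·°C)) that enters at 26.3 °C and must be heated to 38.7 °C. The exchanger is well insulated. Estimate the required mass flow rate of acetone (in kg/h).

Heat released by hot stream: Q = 2450 × 1.04 × (301 − 106) = 496860 kJ/h
Energy balance on cold side (adiabatic exchanger): Q = ṁ_c·Cp_c·(T_c,out − T_c,in)
ṁ_c = 496860 / [2.15 × (38.7 − 26.3)] = 18637 kg/h

ṁ_c = 18600 kg/h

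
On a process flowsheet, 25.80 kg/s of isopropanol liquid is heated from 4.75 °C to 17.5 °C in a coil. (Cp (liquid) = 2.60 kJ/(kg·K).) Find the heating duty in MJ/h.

Q = 3080 MJ/h

Q = ṁ·Cp·ΔT = 25.80 × 2.60 × (17.5 − 4.75) = 855.27 kJ/s
Heating duty = 3079 MJ/h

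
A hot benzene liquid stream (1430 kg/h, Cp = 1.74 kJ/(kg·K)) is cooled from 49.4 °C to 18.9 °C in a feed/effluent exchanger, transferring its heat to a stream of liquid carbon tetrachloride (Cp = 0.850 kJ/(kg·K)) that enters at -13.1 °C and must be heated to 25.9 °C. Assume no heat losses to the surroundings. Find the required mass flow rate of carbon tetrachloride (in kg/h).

Heat released by hot stream: Q = 1430 × 1.74 × (49.4 − 18.9) = 75890 kJ/h
Energy balance on cold side (adiabatic exchanger): Q = ṁ_c·Cp_c·(T_c,out − T_c,in)
ṁ_c = 75890 / [0.850 × (25.9 − -13.1)] = 2289.3 kg/h

ṁ_c = 2290 kg/h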